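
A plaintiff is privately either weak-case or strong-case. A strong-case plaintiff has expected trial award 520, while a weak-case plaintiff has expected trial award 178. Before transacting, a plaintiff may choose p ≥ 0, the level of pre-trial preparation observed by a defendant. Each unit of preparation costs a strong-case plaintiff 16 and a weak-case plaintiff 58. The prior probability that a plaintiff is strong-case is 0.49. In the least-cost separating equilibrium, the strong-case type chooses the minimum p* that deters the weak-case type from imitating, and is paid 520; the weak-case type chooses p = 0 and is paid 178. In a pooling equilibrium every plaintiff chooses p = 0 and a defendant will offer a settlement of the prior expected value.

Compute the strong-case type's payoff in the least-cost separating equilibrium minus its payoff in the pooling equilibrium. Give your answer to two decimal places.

80.08

Least-cost separating signal: p* solves 178 = 520 − 58·p*, so p* = (520 − 178)/58 ≈ 5.8966.
Strong-case type's separating payoff: 520 − 16 × p* = 520 − 16 × (520 − 178)/58 = 520 − 5472/58 ≈ 425.6552.
Pooling payoff: 0.49 × 520 + 0.51 × 178 = 345.58.
Difference: 425.6552 − 345.58 = 80.0752, i.e. 80.08 to two decimal places.
The strong-case type prefers to separate.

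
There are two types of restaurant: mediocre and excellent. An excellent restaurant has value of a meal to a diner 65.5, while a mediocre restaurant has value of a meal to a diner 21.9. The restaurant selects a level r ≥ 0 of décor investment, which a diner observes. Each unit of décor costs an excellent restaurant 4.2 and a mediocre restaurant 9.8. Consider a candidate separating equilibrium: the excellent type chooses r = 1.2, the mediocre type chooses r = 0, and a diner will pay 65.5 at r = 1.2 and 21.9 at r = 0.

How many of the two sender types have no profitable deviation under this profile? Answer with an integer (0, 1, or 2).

1

Mediocre type: stay at 0 → 21.9; mimic → 65.5 − 9.8 × 1.2 = 53.74. IC fails (21.9 < 53.74).
Excellent type: signal → 65.5 − 4.2 × 1.2 = 60.46; deviate to 0 → 21.9. IC holds (60.46 ≥ 21.9).
1 of 2 constraints hold, so this profile is not an equilibrium.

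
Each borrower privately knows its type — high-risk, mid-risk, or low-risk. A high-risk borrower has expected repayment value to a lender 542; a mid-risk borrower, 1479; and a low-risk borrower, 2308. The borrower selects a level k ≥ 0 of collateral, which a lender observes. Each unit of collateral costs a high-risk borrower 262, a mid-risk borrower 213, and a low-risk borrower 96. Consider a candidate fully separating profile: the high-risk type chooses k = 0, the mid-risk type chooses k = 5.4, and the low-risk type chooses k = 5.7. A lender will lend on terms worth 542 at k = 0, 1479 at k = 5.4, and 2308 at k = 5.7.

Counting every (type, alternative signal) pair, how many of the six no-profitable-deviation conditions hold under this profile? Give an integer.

Mid-risk (own payoff 1479 − 213×5.4 = 328.8): to k=0 gives 542 → profitable ✗; to k=5.7 gives 2308 − 213×5.7 = 1093.9 → profitable ✗.
High-risk (own payoff 542): to k=5.4 gives 1479 − 262×5.4 = 64.2 → no gain ✓; to k=5.7 gives 2308 − 262×5.7 = 814.6 → profitable ✗.
Low-risk (own payoff 2308 − 96×5.7 = 1760.8): to k=0 gives 542 → no gain ✓; to k=5.4 gives 1479 − 96×5.4 = 960.6 → no gain ✓.
3 of the 6 constraints hold; not an equilibrium.

3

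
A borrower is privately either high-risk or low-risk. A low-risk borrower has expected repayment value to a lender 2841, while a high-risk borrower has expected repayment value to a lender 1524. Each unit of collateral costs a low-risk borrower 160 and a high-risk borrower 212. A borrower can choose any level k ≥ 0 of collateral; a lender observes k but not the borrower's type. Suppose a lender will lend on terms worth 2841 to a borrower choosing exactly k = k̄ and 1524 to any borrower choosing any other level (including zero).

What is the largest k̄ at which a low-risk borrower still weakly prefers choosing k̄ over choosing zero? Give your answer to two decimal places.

8.23

Choosing k̄ yields the low-risk type 2841 − 160·k̄; choosing zero yields 1524.
The low-risk type is indifferent at 2841 − 160·k̄ = 1524, i.e. k̄ = (2841 − 1524) / 160 ≈ 8.23.
For any k̄ above 8.23 the low-risk type would rather pool at zero, so separation collapses.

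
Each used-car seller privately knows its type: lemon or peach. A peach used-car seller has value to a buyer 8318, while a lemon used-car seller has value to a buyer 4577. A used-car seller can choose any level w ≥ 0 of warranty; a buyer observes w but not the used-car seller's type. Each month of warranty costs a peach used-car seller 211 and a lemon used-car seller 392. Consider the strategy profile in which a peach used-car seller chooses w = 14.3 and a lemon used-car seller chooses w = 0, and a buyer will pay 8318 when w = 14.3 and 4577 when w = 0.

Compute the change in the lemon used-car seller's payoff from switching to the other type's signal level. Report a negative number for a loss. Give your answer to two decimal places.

Playing w = 0 the lemon used-car seller receives 4577.
Deviating to w = 14.3 brings payment 8318 at cost 392 × 14.3 = 5605.6, netting 2712.4.
Gain from deviating: 2712.4 − 4577 = -1864.60.
The gain is negative, so the lemon type's incentive-compatibility constraint is satisfied.

-1864.60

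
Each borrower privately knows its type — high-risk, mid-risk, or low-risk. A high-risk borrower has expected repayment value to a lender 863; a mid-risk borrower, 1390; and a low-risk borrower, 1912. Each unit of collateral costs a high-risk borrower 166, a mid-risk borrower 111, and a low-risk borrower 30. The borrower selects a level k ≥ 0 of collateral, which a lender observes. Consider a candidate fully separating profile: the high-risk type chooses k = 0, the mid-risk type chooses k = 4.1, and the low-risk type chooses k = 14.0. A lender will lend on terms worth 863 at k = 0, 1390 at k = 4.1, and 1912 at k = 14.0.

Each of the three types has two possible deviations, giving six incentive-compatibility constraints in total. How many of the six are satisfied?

Low-risk (own payoff 1912 − 30×14.0 = 1492): to k=0 gives 863 → no gain ✓; to k=4.1 gives 1390 − 30×4.1 = 1267 → no gain ✓.
High-risk (own payoff 863): to k=4.1 gives 1390 − 166×4.1 = 709.4 → no gain ✓; to k=14.0 gives 1912 − 166×14.0 = -412 → no gain ✓.
Mid-risk (own payoff 1390 − 111×4.1 = 934.9): to k=0 gives 863 → no gain ✓; to k=14.0 gives 1912 − 111×14.0 = 358 → no gain ✓.
6 of the 6 constraints hold; this profile is a separating equilibrium.

6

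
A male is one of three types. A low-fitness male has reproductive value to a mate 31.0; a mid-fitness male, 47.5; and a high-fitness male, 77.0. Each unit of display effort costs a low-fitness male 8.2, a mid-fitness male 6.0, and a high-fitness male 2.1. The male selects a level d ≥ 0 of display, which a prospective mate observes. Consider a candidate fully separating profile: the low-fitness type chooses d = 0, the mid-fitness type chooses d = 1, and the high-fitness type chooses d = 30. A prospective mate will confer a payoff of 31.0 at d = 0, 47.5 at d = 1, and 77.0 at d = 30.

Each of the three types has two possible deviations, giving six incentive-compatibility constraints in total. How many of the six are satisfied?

Low-fitness (own payoff 31.0): to d=1 gives 47.5 − 8.2×1 = 39.3 → profitable ✗; to d=30 gives 77.0 − 8.2×30 = -169 → no gain ✓.
Mid-fitness (own payoff 47.5 − 6.0×1 = 41.5): to d=0 gives 31.0 → no gain ✓; to d=30 gives 77.0 − 6.0×30 = -103 → no gain ✓.
High-fitness (own payoff 77.0 − 2.1×30 = 14): to d=0 gives 31.0 → profitable ✗; to d=1 gives 47.5 − 2.1×1 = 45.4 → profitable ✗.
3 of the 6 constraints hold; not an equilibrium.

3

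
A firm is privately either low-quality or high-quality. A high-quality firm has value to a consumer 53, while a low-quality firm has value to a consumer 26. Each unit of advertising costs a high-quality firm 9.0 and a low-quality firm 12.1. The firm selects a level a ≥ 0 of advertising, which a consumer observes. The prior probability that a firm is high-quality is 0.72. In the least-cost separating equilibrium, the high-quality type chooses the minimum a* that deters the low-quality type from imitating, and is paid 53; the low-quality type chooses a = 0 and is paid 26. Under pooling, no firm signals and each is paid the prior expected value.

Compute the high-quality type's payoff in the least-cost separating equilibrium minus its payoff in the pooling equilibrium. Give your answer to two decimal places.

Least-cost separating signal: a* solves 26 = 53 − 12.1·a*, so a* = (53 − 26)/12.1 ≈ 2.2314.
High-quality type's separating payoff: 53 − 9.0 × a* = 53 − 9.0 × (53 − 26)/12.1 = 53 − 243/12.1 ≈ 32.9174.
Pooling payoff: 0.72 × 53 + 0.28 × 26 = 45.44.
Difference: 32.9174 − 45.44 = -12.5226, i.e. -12.52 to two decimal places.
The high-quality type would prefer the pooling outcome.

-12.52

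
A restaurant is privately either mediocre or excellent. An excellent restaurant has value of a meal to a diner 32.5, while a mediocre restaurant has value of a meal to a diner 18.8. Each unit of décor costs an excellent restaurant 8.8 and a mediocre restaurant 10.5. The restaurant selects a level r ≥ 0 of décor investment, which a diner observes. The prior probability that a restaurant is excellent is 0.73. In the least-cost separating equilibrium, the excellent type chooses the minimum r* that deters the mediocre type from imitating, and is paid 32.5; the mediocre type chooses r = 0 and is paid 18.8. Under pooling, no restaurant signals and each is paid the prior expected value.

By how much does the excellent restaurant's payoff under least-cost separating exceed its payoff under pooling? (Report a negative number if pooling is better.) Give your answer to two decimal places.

-7.78

Least-cost separating signal: r* solves 18.8 = 32.5 − 10.5·r*, so r* = (32.5 − 18.8)/10.5 ≈ 1.3048.
Excellent type's separating payoff: 32.5 − 8.8 × r* = 32.5 − 8.8 × (32.5 − 18.8)/10.5 = 32.5 − 120.56/10.5 ≈ 21.0181.
Pooling payoff: 0.73 × 32.5 + 0.27 × 18.8 = 28.801.
Difference: 21.0181 − 28.801 = -7.7829, i.e. -7.78 to two decimal places.
The excellent type would prefer the pooling outcome.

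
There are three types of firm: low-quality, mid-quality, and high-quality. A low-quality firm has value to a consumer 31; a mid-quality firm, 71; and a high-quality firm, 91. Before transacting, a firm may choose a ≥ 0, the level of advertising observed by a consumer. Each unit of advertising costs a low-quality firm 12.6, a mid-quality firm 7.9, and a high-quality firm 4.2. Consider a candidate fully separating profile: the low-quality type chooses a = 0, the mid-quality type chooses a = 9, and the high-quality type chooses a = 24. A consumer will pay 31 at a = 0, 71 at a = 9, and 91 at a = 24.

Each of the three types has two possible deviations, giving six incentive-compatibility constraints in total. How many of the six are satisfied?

Mid-quality (own payoff 71 − 7.9×9 = -0.1): to a=0 gives 31 → profitable ✗; to a=24 gives 91 − 7.9×24 = -98.6 → no gain ✓.
Low-quality (own payoff 31): to a=9 gives 71 − 12.6×9 = -42.4 → no gain ✓; to a=24 gives 91 − 12.6×24 = -211.4 → no gain ✓.
High-quality (own payoff 91 − 4.2×24 = -9.8): to a=0 gives 31 → profitable ✗; to a=9 gives 71 − 4.2×9 = 33.2 → profitable ✗.
3 of the 6 constraints hold; not an equilibrium.

3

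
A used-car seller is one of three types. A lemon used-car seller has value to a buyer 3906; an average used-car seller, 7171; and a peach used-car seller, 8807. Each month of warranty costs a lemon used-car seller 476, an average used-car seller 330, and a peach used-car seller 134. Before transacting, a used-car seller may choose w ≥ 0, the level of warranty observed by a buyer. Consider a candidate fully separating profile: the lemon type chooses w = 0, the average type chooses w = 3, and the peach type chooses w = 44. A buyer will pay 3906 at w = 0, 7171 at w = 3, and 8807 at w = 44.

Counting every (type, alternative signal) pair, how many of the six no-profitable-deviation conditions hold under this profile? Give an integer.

Average (own payoff 7171 − 330×3 = 6181): to w=0 gives 3906 → no gain ✓; to w=44 gives 8807 − 330×44 = -5713 → no gain ✓.
Peach (own payoff 8807 − 134×44 = 2911): to w=0 gives 3906 → profitable ✗; to w=3 gives 7171 − 134×3 = 6769 → profitable ✗.
Lemon (own payoff 3906): to w=3 gives 7171 − 476×3 = 5743 → profitable ✗; to w=44 gives 8807 − 476×44 = -12137 → no gain ✓.
3 of the 6 constraints hold; not an equilibrium.

3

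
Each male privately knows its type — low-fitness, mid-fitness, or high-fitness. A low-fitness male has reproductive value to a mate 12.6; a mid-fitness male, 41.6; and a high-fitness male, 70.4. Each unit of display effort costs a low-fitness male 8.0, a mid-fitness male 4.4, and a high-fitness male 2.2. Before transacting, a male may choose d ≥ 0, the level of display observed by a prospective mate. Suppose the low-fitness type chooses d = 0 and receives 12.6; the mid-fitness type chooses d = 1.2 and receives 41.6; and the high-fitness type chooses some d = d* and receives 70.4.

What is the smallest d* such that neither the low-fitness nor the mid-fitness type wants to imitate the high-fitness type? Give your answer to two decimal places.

7.75

Mid-fitness type (on-path payoff 41.6 − 4.4×1.2 = 36.32) won't mimic when 36.32 ≥ 70.4 − 4.4·d*, i.e. d* ≥ 7.75.
Low-fitness type (on-path payoff 12.6) won't mimic when 12.6 ≥ 70.4 − 8.0·d*, i.e. d* ≥ 7.23.
Both must hold, so d* = max(7.23, 7.75) = 7.75. The mid-fitness type's constraint binds.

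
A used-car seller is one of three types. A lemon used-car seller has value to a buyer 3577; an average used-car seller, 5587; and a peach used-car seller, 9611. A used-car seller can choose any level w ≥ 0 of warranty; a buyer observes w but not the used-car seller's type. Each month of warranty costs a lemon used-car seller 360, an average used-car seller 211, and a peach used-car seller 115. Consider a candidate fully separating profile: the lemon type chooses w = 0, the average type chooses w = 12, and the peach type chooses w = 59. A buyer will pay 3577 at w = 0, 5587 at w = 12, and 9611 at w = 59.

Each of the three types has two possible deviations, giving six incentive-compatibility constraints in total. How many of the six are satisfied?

3

Peach (own payoff 9611 − 115×59 = 2826): to w=0 gives 3577 → profitable ✗; to w=12 gives 5587 − 115×12 = 4207 → profitable ✗.
Average (own payoff 5587 − 211×12 = 3055): to w=0 gives 3577 → profitable ✗; to w=59 gives 9611 − 211×59 = -2838 → no gain ✓.
Lemon (own payoff 3577): to w=12 gives 5587 − 360×12 = 1267 → no gain ✓; to w=59 gives 9611 − 360×59 = -11629 → no gain ✓.
3 of the 6 constraints hold; not an equilibrium.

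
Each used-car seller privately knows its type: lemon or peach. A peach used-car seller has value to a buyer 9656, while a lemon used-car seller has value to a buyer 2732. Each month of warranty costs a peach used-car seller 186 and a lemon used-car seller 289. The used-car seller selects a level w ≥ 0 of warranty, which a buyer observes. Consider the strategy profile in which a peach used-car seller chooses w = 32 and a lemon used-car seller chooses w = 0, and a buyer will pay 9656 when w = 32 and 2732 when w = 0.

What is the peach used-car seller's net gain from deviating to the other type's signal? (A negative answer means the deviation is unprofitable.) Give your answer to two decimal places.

-972.00

Playing w = 32 the peach used-car seller receives 9656 − 186 × 32 = 3704.
Deviating to w = 0 yields 2732 instead.
Gain from deviating: 2732 − 3704 = -972.00.
The gain is negative, so the peach type's incentive-compatibility constraint is satisfied.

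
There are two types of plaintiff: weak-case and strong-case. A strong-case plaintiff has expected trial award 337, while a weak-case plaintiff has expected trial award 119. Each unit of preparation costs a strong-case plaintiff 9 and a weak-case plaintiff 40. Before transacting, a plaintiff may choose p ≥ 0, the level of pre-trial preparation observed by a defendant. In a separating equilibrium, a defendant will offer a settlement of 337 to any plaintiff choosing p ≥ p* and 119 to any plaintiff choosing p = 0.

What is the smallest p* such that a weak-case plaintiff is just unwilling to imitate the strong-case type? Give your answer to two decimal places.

A weak-case plaintiff choosing p = 0 receives 119.
Imitating at p* instead would pay 337 at cost 40·p*, netting 337 − 40·p*.
Indifference: 119 = 337 − 40·p*, so p* = (337 − 119) / 40 = 5.45.
At p* the weak-case type's incentive constraint just binds; the strong-case type strictly prefers p* since its per-unit cost is lower.

5.45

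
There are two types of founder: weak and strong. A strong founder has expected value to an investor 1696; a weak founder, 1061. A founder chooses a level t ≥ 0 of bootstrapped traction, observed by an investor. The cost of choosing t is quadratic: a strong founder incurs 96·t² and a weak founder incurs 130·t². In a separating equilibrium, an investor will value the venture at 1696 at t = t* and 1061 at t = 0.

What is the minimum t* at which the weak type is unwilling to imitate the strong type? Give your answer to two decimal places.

The weak type at t = 0 receives 1061; imitating at t* yields 1696 − 130·t*².
Indifference: 1061 = 1696 − 130·t*², so t*² = (1696 − 1061) / 130 ≈ 4.8846.
t* = √4.8846 ≈ 2.21.

2.21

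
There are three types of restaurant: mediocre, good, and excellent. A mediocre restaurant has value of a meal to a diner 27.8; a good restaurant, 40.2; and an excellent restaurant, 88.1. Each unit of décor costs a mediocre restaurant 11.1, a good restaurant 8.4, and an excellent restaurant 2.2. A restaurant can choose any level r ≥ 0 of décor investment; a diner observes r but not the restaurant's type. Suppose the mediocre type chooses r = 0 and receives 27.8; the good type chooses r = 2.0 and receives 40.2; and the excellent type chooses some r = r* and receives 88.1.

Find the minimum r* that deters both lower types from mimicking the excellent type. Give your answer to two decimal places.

7.70

Mediocre type (on-path payoff 27.8) won't mimic when 27.8 ≥ 88.1 − 11.1·r*, i.e. r* ≥ 5.43.
Good type (on-path payoff 40.2 − 8.4×2.0 = 23.4) won't mimic when 23.4 ≥ 88.1 − 8.4·r*, i.e. r* ≥ 7.70.
Both must hold, so r* = max(5.43, 7.70) = 7.70. The good type's constraint binds.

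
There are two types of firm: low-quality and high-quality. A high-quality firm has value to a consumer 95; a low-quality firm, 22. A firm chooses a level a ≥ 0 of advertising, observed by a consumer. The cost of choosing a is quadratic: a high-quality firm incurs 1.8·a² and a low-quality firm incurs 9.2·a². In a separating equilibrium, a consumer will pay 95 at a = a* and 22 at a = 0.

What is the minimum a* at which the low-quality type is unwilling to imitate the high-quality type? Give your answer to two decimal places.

2.82

The low-quality type at a = 0 receives 22; imitating at a* yields 95 − 9.2·a*².
Indifference: 22 = 95 − 9.2·a*², so a*² = (95 − 22) / 9.2 ≈ 7.9348.
a* = √7.9348 ≈ 2.82.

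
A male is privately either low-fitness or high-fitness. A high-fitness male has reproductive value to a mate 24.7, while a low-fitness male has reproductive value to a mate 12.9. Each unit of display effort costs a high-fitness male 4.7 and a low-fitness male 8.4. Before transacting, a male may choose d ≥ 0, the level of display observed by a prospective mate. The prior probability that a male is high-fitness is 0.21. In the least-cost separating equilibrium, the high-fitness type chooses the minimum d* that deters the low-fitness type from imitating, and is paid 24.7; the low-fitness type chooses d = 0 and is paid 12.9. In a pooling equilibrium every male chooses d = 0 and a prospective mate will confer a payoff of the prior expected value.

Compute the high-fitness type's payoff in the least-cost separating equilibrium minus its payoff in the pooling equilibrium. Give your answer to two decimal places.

2.72

Least-cost separating signal: d* solves 12.9 = 24.7 − 8.4·d*, so d* = (24.7 − 12.9)/8.4 ≈ 1.4048.
High-fitness type's separating payoff: 24.7 − 4.7 × d* = 24.7 − 4.7 × (24.7 − 12.9)/8.4 = 24.7 − 55.46/8.4 ≈ 18.0976.
Pooling payoff: 0.21 × 24.7 + 0.79 × 12.9 = 15.378.
Difference: 18.0976 − 15.378 = 2.7196, i.e. 2.72 to two decimal places.
The high-fitness type prefers to separate.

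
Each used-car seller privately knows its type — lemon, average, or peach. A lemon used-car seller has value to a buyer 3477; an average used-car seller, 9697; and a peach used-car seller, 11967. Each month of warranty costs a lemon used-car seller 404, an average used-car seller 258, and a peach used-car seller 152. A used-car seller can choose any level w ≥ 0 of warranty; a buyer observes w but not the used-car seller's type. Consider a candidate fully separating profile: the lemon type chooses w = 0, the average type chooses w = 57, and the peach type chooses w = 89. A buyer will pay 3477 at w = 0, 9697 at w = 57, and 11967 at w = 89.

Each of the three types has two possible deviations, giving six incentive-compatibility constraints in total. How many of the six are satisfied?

Peach (own payoff 11967 − 152×89 = -1561): to w=0 gives 3477 → profitable ✗; to w=57 gives 9697 − 152×57 = 1033 → profitable ✗.
Lemon (own payoff 3477): to w=57 gives 9697 − 404×57 = -13331 → no gain ✓; to w=89 gives 11967 − 404×89 = -23989 → no gain ✓.
Average (own payoff 9697 − 258×57 = -5009): to w=0 gives 3477 → profitable ✗; to w=89 gives 11967 − 258×89 = -10995 → no gain ✓.
3 of the 6 constraints hold; not an equilibrium.

3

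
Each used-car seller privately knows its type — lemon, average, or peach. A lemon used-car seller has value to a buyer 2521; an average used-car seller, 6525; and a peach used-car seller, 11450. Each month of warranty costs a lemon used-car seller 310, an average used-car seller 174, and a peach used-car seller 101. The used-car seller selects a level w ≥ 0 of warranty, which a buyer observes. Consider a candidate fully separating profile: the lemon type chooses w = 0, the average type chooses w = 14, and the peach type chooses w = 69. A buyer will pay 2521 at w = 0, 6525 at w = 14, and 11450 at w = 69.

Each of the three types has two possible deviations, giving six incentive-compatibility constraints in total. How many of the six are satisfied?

5

Average (own payoff 6525 − 174×14 = 4089): to w=0 gives 2521 → no gain ✓; to w=69 gives 11450 − 174×69 = -556 → no gain ✓.
Peach (own payoff 11450 − 101×69 = 4481): to w=0 gives 2521 → no gain ✓; to w=14 gives 6525 − 101×14 = 5111 → profitable ✗.
Lemon (own payoff 2521): to w=14 gives 6525 − 310×14 = 2185 → no gain ✓; to w=69 gives 11450 − 310×69 = -9940 → no gain ✓.
5 of the 6 constraints hold; not an equilibrium.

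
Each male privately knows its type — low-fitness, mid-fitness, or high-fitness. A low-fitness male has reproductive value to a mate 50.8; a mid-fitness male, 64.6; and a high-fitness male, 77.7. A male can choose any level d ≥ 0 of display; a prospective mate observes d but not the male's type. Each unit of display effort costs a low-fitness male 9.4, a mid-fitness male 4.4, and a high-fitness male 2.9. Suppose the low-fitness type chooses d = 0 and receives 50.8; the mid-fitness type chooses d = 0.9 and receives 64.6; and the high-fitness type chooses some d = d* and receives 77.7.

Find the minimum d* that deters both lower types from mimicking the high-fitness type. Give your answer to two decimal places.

Mid-fitness type (on-path payoff 64.6 − 4.4×0.9 = 60.64) won't mimic when 60.64 ≥ 77.7 − 4.4·d*, i.e. d* ≥ 3.88.
Low-fitness type (on-path payoff 50.8) won't mimic when 50.8 ≥ 77.7 − 9.4·d*, i.e. d* ≥ 2.86.
Both must hold, so d* = max(2.86, 3.88) = 3.88. The mid-fitness type's constraint binds.

3.88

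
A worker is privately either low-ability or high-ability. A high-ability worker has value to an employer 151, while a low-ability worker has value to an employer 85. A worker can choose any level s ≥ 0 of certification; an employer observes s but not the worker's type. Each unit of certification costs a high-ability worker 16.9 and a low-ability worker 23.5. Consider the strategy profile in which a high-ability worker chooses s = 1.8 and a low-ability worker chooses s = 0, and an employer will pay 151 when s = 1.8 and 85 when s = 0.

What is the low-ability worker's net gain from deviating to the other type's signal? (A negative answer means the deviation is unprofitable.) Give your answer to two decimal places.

23.70

Playing s = 0 the low-ability worker receives 85.
Deviating to s = 1.8 brings payment 151 at cost 23.5 × 1.8 = 42.3, netting 108.7.
Gain from deviating: 108.7 − 85 = 23.70.
The gain is positive, so the low-ability type's incentive-compatibility constraint is violated — this profile is not a separating equilibrium.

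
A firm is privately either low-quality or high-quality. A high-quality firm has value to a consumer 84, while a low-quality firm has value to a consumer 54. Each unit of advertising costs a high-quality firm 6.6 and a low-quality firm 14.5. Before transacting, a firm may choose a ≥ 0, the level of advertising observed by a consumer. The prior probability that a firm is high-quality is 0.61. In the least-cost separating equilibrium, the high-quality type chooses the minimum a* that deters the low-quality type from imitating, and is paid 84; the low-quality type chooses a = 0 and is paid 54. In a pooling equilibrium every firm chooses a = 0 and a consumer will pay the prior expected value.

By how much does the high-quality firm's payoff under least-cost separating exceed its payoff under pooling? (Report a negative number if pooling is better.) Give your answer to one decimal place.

Least-cost separating signal: a* solves 54 = 84 − 14.5·a*, so a* = (84 − 54)/14.5 ≈ 2.0690.
High-quality type's separating payoff: 84 − 6.6 × a* = 84 − 6.6 × (84 − 54)/14.5 = 84 − 198/14.5 ≈ 70.345.
Pooling payoff: 0.61 × 84 + 0.39 × 54 = 72.3.
Difference: 70.345 − 72.3 = -1.955, i.e. -2.0 to one decimal place.
The high-quality type would prefer the pooling outcome.

-2.0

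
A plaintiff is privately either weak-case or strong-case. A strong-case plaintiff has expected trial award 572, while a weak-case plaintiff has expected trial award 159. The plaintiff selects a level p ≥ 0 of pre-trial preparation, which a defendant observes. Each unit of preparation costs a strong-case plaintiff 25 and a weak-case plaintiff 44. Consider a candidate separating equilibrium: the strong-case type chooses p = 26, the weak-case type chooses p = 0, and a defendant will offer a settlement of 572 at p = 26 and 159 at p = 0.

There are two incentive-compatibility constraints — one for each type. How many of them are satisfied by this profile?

Strong-case type: signal → 572 − 25 × 26 = -78; deviate to 0 → 159. IC fails (-78 < 159).
Weak-case type: stay at 0 → 159; mimic → 572 − 44 × 26 = -572. IC holds (159 ≥ -572).
1 of 2 constraints hold, so this profile is not an equilibrium.

1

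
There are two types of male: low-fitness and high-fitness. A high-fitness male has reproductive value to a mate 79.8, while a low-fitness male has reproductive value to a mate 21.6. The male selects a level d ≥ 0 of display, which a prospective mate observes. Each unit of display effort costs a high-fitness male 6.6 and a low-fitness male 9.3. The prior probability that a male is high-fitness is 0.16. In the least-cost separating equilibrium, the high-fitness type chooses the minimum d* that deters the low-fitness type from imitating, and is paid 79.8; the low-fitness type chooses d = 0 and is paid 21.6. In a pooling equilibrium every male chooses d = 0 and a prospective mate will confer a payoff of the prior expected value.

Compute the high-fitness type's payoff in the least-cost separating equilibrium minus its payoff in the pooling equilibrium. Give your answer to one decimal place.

Least-cost separating signal: d* solves 21.6 = 79.8 − 9.3·d*, so d* = (79.8 − 21.6)/9.3 ≈ 6.2581.
High-fitness type's separating payoff: 79.8 − 6.6 × d* = 79.8 − 6.6 × (79.8 − 21.6)/9.3 = 79.8 − 384.12/9.3 ≈ 38.497.
Pooling payoff: 0.16 × 79.8 + 0.84 × 21.6 = 30.912.
Difference: 38.497 − 30.912 = 7.585, i.e. 7.6 to one decimal place.
The high-fitness type prefers to separate.

7.6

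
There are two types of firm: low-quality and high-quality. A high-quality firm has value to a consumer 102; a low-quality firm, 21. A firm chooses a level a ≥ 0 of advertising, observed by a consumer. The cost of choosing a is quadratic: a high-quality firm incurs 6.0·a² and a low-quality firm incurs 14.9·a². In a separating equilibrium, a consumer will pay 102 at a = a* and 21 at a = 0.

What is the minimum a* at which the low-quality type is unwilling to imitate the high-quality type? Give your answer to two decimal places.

The low-quality type at a = 0 receives 21; imitating at a* yields 102 − 14.9·a*².
Indifference: 21 = 102 − 14.9·a*², so a*² = (102 − 21) / 14.9 ≈ 5.4362.
a* = √5.4362 ≈ 2.33.

2.33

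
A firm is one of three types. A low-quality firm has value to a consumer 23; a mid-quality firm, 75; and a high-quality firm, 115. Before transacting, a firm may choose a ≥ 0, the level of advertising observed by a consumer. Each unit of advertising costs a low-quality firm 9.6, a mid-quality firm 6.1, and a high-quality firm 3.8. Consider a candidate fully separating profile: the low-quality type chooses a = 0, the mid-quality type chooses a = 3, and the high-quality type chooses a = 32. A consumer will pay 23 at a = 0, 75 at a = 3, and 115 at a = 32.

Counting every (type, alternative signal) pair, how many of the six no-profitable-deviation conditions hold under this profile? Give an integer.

High-quality (own payoff 115 − 3.8×32 = -6.6): to a=0 gives 23 → profitable ✗; to a=3 gives 75 − 3.8×3 = 63.6 → profitable ✗.
Low-quality (own payoff 23): to a=3 gives 75 − 9.6×3 = 46.2 → profitable ✗; to a=32 gives 115 − 9.6×32 = -192.2 → no gain ✓.
Mid-quality (own payoff 75 − 6.1×3 = 56.7): to a=0 gives 23 → no gain ✓; to a=32 gives 115 − 6.1×32 = -80.2 → no gain ✓.
3 of the 6 constraints hold; not an equilibrium.

3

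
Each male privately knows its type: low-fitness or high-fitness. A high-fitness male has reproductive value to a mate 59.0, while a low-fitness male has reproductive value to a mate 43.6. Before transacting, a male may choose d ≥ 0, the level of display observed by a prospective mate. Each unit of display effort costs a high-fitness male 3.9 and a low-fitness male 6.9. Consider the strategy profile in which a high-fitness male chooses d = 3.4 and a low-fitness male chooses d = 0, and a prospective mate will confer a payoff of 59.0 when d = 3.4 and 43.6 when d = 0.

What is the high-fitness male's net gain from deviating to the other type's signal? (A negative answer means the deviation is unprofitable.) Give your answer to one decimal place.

Playing d = 3.4 the high-fitness male receives 59.0 − 3.9 × 3.4 = 45.74.
Deviating to d = 0 yields 43.6 instead.
Gain from deviating: 43.6 − 45.74 = -2.14, i.e. -2.1 to one decimal place.
The gain is negative, so the high-fitness type's incentive-compatibility constraint is satisfied.

-2.1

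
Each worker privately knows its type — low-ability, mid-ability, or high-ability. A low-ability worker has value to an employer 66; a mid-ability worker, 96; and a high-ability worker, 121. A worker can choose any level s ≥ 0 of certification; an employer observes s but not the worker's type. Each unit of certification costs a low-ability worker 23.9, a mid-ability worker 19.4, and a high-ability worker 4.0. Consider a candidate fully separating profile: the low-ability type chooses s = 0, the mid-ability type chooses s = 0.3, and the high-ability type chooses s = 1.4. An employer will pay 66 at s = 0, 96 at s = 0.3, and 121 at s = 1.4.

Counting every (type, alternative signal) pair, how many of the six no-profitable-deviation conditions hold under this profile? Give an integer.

High-ability (own payoff 121 − 4.0×1.4 = 115.4): to s=0 gives 66 → no gain ✓; to s=0.3 gives 96 − 4.0×0.3 = 94.8 → no gain ✓.
Low-ability (own payoff 66): to s=0.3 gives 96 − 23.9×0.3 = 88.83 → profitable ✗; to s=1.4 gives 121 − 23.9×1.4 = 87.54 → profitable ✗.
Mid-ability (own payoff 96 − 19.4×0.3 = 90.18): to s=0 gives 66 → no gain ✓; to s=1.4 gives 121 − 19.4×1.4 = 93.84 → profitable ✗.
3 of the 6 constraints hold; not an equilibrium.

3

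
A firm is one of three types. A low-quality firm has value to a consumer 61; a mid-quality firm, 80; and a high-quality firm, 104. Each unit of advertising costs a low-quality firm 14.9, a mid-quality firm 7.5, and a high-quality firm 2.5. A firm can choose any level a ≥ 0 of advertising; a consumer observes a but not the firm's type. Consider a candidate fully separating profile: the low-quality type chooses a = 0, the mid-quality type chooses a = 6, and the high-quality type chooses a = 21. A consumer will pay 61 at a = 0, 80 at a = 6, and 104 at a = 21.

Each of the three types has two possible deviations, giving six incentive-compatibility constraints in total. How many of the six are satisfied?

3

Low-quality (own payoff 61): to a=6 gives 80 − 14.9×6 = -9.4 → no gain ✓; to a=21 gives 104 − 14.9×21 = -208.9 → no gain ✓.
High-quality (own payoff 104 − 2.5×21 = 51.5): to a=0 gives 61 → profitable ✗; to a=6 gives 80 − 2.5×6 = 65 → profitable ✗.
Mid-quality (own payoff 80 − 7.5×6 = 35): to a=0 gives 61 → profitable ✗; to a=21 gives 104 − 7.5×21 = -53.5 → no gain ✓.
3 of the 6 constraints hold; not an equilibrium.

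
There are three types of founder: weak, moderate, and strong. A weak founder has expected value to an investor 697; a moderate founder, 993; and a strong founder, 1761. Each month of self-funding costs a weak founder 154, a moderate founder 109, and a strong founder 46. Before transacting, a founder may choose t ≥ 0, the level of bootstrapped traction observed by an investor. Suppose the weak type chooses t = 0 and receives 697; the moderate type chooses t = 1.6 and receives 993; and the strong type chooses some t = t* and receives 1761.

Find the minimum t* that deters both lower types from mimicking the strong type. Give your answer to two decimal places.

8.65

Weak type (on-path payoff 697) won't mimic when 697 ≥ 1761 − 154·t*, i.e. t* ≥ 6.91.
Moderate type (on-path payoff 993 − 109×1.6 = 818.6) won't mimic when 818.6 ≥ 1761 − 109·t*, i.e. t* ≥ 8.65.
Both must hold, so t* = max(6.91, 8.65) = 8.65. The moderate type's constraint binds.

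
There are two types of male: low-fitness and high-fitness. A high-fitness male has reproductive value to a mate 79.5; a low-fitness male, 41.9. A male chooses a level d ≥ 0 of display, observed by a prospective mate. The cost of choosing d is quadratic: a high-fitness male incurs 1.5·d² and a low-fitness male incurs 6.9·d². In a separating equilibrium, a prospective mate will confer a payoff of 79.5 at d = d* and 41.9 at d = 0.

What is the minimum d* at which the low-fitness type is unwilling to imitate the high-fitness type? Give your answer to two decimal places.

2.33

The low-fitness type at d = 0 receives 41.9; imitating at d* yields 79.5 − 6.9·d*².
Indifference: 41.9 = 79.5 − 6.9·d*², so d*² = (79.5 − 41.9) / 6.9 ≈ 5.4493.
d* = √5.4493 ≈ 2.33.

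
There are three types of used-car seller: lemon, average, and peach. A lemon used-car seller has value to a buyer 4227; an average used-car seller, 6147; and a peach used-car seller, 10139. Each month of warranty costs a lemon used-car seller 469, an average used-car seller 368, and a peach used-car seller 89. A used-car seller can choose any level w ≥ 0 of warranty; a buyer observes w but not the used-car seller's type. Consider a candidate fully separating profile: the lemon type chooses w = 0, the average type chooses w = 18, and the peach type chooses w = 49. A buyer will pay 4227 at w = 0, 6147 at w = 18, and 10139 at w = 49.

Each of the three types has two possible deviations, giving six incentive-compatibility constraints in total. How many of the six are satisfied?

5

Lemon (own payoff 4227): to w=18 gives 6147 − 469×18 = -2295 → no gain ✓; to w=49 gives 10139 − 469×49 = -12842 → no gain ✓.
Peach (own payoff 10139 − 89×49 = 5778): to w=0 gives 4227 → no gain ✓; to w=18 gives 6147 − 89×18 = 4545 → no gain ✓.
Average (own payoff 6147 − 368×18 = -477): to w=0 gives 4227 → profitable ✗; to w=49 gives 10139 − 368×49 = -7893 → no gain ✓.
5 of the 6 constraints hold; not an equilibrium.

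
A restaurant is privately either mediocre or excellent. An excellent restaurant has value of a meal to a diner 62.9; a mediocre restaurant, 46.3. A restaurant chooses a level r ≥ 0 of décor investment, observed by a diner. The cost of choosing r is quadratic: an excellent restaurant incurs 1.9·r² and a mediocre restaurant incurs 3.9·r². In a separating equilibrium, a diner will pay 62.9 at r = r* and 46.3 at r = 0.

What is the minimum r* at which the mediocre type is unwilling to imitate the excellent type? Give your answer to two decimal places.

The mediocre type at r = 0 receives 46.3; imitating at r* yields 62.9 − 3.9·r*².
Indifference: 46.3 = 62.9 − 3.9·r*², so r*² = (62.9 − 46.3) / 3.9 ≈ 4.2564.
r* = √4.2564 ≈ 2.06.

2.06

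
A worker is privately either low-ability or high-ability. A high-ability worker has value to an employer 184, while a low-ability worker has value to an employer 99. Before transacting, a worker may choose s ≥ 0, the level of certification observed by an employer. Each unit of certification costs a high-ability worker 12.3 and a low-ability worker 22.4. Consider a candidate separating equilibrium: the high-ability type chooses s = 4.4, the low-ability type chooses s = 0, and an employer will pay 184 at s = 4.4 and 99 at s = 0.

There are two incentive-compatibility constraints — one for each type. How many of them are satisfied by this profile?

High-ability type: signal → 184 − 12.3 × 4.4 = 129.88; deviate to 0 → 99. IC holds (129.88 ≥ 99).
Low-ability type: stay at 0 → 99; mimic → 184 − 22.4 × 4.4 = 85.44. IC holds (99 ≥ 85.44).
2 of 2 constraints hold, so this is a separating equilibrium.

2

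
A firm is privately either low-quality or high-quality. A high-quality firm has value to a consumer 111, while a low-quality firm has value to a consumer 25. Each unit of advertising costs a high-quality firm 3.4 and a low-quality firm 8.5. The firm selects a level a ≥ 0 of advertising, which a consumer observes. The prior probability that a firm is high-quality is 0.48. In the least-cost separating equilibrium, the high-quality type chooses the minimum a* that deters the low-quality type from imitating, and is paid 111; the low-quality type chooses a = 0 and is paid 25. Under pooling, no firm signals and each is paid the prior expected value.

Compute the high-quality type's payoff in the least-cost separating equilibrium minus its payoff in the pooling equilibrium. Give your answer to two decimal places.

Least-cost separating signal: a* solves 25 = 111 − 8.5·a*, so a* = (111 − 25)/8.5 ≈ 10.1176.
High-quality type's separating payoff: 111 − 3.4 × a* = 111 − 3.4 × (111 − 25)/8.5 = 111 − 292.4/8.5 = 76.6.
Pooling payoff: 0.48 × 111 + 0.52 × 25 = 66.28.
Difference: 76.6 − 66.28 = 10.32.
The high-quality type prefers to separate.

10.32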